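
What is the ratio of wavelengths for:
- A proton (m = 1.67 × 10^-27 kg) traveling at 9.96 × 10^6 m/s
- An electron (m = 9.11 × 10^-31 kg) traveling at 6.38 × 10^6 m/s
λ₁/λ₂ = 3.49 × 10^-4

Using λ = h/(mv):

λ₁ = h/(m₁v₁) = 3.98 × 10^-14 m
λ₂ = h/(m₂v₂) = 1.14 × 10^-10 m

Ratio λ₁/λ₂ = (m₂v₂)/(m₁v₁)
         = (9.11 × 10^-31 kg × 6.38 × 10^6 m/s) / (1.67 × 10^-27 kg × 9.96 × 10^6 m/s)
         = 3.49 × 10^-4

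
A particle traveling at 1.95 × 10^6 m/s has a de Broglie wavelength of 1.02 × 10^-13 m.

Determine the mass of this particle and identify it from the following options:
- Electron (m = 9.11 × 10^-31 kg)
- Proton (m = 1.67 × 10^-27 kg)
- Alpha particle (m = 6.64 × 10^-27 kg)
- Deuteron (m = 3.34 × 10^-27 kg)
The particle is a deuteron.

From λ = h/(mv), solve for mass:

m = h/(λv)
m = (6.626 × 10^-34 J·s) / (1.02 × 10^-13 m × 1.95 × 10^6 m/s)
m = 3.33 × 10^-27 kg

Comparing with the listed masses, this is closest to a deuteron.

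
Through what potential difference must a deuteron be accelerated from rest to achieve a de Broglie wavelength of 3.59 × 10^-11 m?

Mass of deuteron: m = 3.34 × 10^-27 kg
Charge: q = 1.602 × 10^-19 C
3.18 × 10^-1 V

From λ = h/√(2mqV), we solve for V:

λ² = h²/(2mqV)
V = h²/(2mqλ²)
V = (6.626 × 10^-34 J·s)² / (2 × 3.34 × 10^-27 kg × 1.602 × 10^-19 C × (3.59 × 10^-11 m)²)
V = 3.18 × 10^-1 V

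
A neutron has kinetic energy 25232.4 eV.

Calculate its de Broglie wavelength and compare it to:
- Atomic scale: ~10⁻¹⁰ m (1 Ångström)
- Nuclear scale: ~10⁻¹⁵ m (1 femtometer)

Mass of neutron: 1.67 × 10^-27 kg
λ = 1.80 × 10^-13 m, which is between nuclear and atomic scales.

Using λ = h/√(2mKE):

KE = 25232.4 eV = 4.043 × 10^-15 J

λ = h/√(2mKE)
λ = (6.626 × 10^-34 J·s) / √(2 × 1.67 × 10^-27 kg × 4.043 × 10^-15 J)
λ = 1.80 × 10^-13 m

Comparison:
- Atomic scale (10⁻¹⁰ m): λ is 0.0018× this size
- Nuclear scale (10⁻¹⁵ m): λ is 1.8e+02× this size

The wavelength is between nuclear and atomic scales.

This wavelength is appropriate for probing atomic structure but too large for nuclear physics experiments.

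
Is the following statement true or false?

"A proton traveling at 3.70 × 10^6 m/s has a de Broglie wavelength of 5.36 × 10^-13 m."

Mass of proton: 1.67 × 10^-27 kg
False

The claim is incorrect.

Using λ = h/(mv):
λ = (6.626 × 10^-34 J·s) / (1.67 × 10^-27 kg × 3.70 × 10^6 m/s)
λ = 1.07 × 10^-13 m

The actual wavelength differs from the claimed 5.36 × 10^-13 m.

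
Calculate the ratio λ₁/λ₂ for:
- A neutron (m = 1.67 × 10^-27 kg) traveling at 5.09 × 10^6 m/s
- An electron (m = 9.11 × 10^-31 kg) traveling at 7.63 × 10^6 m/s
λ₁/λ₂ = 8.18 × 10^-4

Using λ = h/(mv):

λ₁ = h/(m₁v₁) = 7.80 × 10^-14 m
λ₂ = h/(m₂v₂) = 9.53 × 10^-11 m

Ratio λ₁/λ₂ = (m₂v₂)/(m₁v₁)
         = (9.11 × 10^-31 kg × 7.63 × 10^6 m/s) / (1.67 × 10^-27 kg × 5.09 × 10^6 m/s)
         = 8.18 × 10^-4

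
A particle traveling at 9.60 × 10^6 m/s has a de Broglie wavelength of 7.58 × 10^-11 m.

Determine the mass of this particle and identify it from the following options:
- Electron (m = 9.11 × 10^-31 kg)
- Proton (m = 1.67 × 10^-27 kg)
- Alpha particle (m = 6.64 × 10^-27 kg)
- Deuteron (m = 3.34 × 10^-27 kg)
The particle is an electron.

From λ = h/(mv), solve for mass:

m = h/(λv)
m = (6.626 × 10^-34 J·s) / (7.58 × 10^-11 m × 9.60 × 10^6 m/s)
m = 9.11 × 10^-31 kg

Comparing with the listed masses, this is closest to an electron.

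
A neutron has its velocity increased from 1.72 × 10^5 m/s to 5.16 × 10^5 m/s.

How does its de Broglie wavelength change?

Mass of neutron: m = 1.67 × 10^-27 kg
The wavelength decreases by a factor of 3.

Using λ = h/(mv):

Initial wavelength: λ₁ = h/(mv₁) = 2.31 × 10^-12 m
Final wavelength: λ₂ = h/(mv₂) = 7.69 × 10^-13 m

Since λ ∝ 1/v, when velocity increases by a factor of 3, the wavelength decreases by a factor of 3.

λ₂/λ₁ = v₁/v₂ = 1/3

The wavelength decreases by a factor of 3.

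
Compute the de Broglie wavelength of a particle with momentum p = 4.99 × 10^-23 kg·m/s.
1.33 × 10^-11 m

Using the de Broglie relation λ = h/p:

λ = h/p
λ = (6.626 × 10^-34 J·s) / (4.99 × 10^-23 kg·m/s)
λ = 1.33 × 10^-11 m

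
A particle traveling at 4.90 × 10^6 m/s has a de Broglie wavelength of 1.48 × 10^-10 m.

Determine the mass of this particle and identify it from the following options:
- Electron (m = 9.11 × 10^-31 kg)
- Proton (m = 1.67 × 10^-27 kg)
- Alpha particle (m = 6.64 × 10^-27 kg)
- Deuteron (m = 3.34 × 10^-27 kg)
The particle is an electron.

From λ = h/(mv), solve for mass:

m = h/(λv)
m = (6.626 × 10^-34 J·s) / (1.48 × 10^-10 m × 4.90 × 10^6 m/s)
m = 9.14 × 10^-31 kg

Comparing with the listed masses, this is closest to an electron.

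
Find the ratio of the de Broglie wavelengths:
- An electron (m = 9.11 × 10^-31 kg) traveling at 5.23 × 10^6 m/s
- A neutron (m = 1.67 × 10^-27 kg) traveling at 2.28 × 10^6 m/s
λ₁/λ₂ = 799

Using λ = h/(mv):

λ₁ = h/(m₁v₁) = 1.39 × 10^-10 m
λ₂ = h/(m₂v₂) = 1.74 × 10^-13 m

Ratio λ₁/λ₂ = (m₂v₂)/(m₁v₁)
         = (1.67 × 10^-27 kg × 2.28 × 10^6 m/s) / (9.11 × 10^-31 kg × 5.23 × 10^6 m/s)
         = 799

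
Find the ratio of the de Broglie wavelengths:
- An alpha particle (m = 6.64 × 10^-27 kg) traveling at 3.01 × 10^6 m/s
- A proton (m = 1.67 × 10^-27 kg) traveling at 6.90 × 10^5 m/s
λ₁/λ₂ = 0.0577

Using λ = h/(mv):

λ₁ = h/(m₁v₁) = 3.32 × 10^-14 m
λ₂ = h/(m₂v₂) = 5.75 × 10^-13 m

Ratio λ₁/λ₂ = (m₂v₂)/(m₁v₁)
         = (1.67 × 10^-27 kg × 6.90 × 10^5 m/s) / (6.64 × 10^-27 kg × 3.01 × 10^6 m/s)
         = 0.0577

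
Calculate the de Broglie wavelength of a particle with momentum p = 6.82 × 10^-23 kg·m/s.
9.72 × 10^-12 m

Using the de Broglie relation λ = h/p:

λ = h/p
λ = (6.626 × 10^-34 J·s) / (6.82 × 10^-23 kg·m/s)
λ = 9.72 × 10^-12 m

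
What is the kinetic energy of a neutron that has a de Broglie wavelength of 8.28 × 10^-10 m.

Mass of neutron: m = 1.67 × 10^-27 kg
1.92 × 10^-22 J (or 1.20 × 10^-3 eV)

From λ = h/√(2mKE), we solve for KE:

λ² = h²/(2mKE)
KE = h²/(2mλ²)
KE = (6.626 × 10^-34 J·s)² / (2 × 1.67 × 10^-27 kg × (8.28 × 10^-10 m)²)
KE = 1.92 × 10^-22 J
KE = 1.20 × 10^-3 eV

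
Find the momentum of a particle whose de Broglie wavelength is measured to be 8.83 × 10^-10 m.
7.50 × 10^-25 kg·m/s

From the de Broglie relation λ = h/p, we solve for p:

p = h/λ
p = (6.626 × 10^-34 J·s) / (8.83 × 10^-10 m)
p = 7.50 × 10^-25 kg·m/s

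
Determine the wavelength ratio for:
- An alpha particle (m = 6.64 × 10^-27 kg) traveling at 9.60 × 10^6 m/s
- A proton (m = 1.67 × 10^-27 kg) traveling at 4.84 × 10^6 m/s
λ₁/λ₂ = 0.127

Using λ = h/(mv):

λ₁ = h/(m₁v₁) = 1.04 × 10^-14 m
λ₂ = h/(m₂v₂) = 8.20 × 10^-14 m

Ratio λ₁/λ₂ = (m₂v₂)/(m₁v₁)
         = (1.67 × 10^-27 kg × 4.84 × 10^6 m/s) / (6.64 × 10^-27 kg × 9.60 × 10^6 m/s)
         = 0.127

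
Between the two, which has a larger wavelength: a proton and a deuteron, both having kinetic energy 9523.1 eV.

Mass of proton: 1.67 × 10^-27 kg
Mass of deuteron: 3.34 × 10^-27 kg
The proton has the longer wavelength.

Using λ = h/√(2mKE):

For proton: λ₁ = h/√(2m₁KE) = 2.94 × 10^-13 m
For deuteron: λ₂ = h/√(2m₂KE) = 2.08 × 10^-13 m

Since λ ∝ 1/√m at constant kinetic energy, the lighter particle has the longer wavelength.

The proton has the longer de Broglie wavelength.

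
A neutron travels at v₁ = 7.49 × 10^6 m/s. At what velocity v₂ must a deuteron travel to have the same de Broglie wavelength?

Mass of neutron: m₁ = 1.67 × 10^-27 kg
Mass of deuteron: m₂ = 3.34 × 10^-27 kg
v₂ = 3.74 × 10^6 m/s

For equal de Broglie wavelengths: λ₁ = λ₂

h/(m₁v₁) = h/(m₂v₂)
m₁v₁ = m₂v₂
v₂ = v₁ · (m₁/m₂)

v₂ = 7.49 × 10^6 m/s × (1.67 × 10^-27 kg / 3.34 × 10^-27 kg)
v₂ = 3.74 × 10^6 m/s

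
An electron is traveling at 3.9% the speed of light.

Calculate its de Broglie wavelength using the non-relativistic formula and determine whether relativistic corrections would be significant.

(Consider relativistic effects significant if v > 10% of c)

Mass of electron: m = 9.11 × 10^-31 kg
No, relativistic corrections are not needed.

Using the non-relativistic de Broglie formula λ = h/(mv):

v = 3.9% × c = 1.169 × 10^7 m/s

λ = h/(mv)
λ = (6.626 × 10^-34 J·s) / (9.11 × 10^-31 kg × 1.169 × 10^7 m/s)
λ = 6.22 × 10^-11 m

Since v = 3.9% of c < 10% of c, relativistic corrections are NOT significant and this non-relativistic result is a good approximation.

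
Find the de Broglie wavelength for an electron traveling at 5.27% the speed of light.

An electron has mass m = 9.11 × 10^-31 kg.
4.60 × 10^-11 m

Using the de Broglie relation λ = h/(mv):

v = 5.27% × c = 1.580 × 10^7 m/s

λ = h/(mv)
λ = (6.626 × 10^-34 J·s) / (9.11 × 10^-31 kg × 1.580 × 10^7 m/s)
λ = 4.60 × 10^-11 m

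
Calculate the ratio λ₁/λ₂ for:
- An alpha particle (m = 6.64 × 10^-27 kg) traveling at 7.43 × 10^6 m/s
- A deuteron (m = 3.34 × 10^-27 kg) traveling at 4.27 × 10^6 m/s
λ₁/λ₂ = 0.289

Using λ = h/(mv):

λ₁ = h/(m₁v₁) = 1.34 × 10^-14 m
λ₂ = h/(m₂v₂) = 4.65 × 10^-14 m

Ratio λ₁/λ₂ = (m₂v₂)/(m₁v₁)
         = (3.34 × 10^-27 kg × 4.27 × 10^6 m/s) / (6.64 × 10^-27 kg × 7.43 × 10^6 m/s)
         = 0.289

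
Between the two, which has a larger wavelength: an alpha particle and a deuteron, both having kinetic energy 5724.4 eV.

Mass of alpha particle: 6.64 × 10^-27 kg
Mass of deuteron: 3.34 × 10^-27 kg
The deuteron has the longer wavelength.

Using λ = h/√(2mKE):

For alpha particle: λ₁ = h/√(2m₁KE) = 1.90 × 10^-13 m
For deuteron: λ₂ = h/√(2m₂KE) = 2.68 × 10^-13 m

Since λ ∝ 1/√m at constant kinetic energy, the lighter particle has the longer wavelength.

The deuteron has the longer de Broglie wavelength.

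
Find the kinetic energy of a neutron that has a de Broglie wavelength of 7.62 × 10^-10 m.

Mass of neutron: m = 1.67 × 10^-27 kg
2.26 × 10^-22 J (or 1.41 × 10^-3 eV)

From λ = h/√(2mKE), we solve for KE:

λ² = h²/(2mKE)
KE = h²/(2mλ²)
KE = (6.626 × 10^-34 J·s)² / (2 × 1.67 × 10^-27 kg × (7.62 × 10^-10 m)²)
KE = 2.26 × 10^-22 J
KE = 1.41 × 10^-3 eV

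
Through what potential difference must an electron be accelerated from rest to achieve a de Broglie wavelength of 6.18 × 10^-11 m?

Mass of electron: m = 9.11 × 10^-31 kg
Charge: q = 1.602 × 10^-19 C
394 V

From λ = h/√(2mqV), we solve for V:

λ² = h²/(2mqV)
V = h²/(2mqλ²)
V = (6.626 × 10^-34 J·s)² / (2 × 9.11 × 10^-31 kg × 1.602 × 10^-19 C × (6.18 × 10^-11 m)²)
V = 394 V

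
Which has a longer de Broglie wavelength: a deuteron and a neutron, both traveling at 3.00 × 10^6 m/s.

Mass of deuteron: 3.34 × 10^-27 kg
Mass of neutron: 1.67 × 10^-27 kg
The neutron has the longer wavelength.

Using λ = h/(mv), since both particles have the same velocity, the wavelength depends only on mass.

For deuteron: λ₁ = h/(m₁v) = 6.61 × 10^-14 m
For neutron: λ₂ = h/(m₂v) = 1.32 × 10^-13 m

Since λ ∝ 1/m at constant velocity, the lighter particle has the longer wavelength.

The neutron has the longer de Broglie wavelength.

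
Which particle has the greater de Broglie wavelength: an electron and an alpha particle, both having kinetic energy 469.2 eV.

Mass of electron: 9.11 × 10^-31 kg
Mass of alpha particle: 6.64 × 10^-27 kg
The electron has the longer wavelength.

Using λ = h/√(2mKE):

For electron: λ₁ = h/√(2m₁KE) = 5.66 × 10^-11 m
For alpha particle: λ₂ = h/√(2m₂KE) = 6.63 × 10^-13 m

Since λ ∝ 1/√m at constant kinetic energy, the lighter particle has the longer wavelength.

The electron has the longer de Broglie wavelength.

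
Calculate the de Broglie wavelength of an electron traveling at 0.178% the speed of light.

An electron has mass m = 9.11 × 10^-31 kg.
1.36 × 10^-9 m

Using the de Broglie relation λ = h/(mv):

v = 0.178% × c = 5.336 × 10^5 m/s

λ = h/(mv)
λ = (6.626 × 10^-34 J·s) / (9.11 × 10^-31 kg × 5.336 × 10^5 m/s)
λ = 1.36 × 10^-9 m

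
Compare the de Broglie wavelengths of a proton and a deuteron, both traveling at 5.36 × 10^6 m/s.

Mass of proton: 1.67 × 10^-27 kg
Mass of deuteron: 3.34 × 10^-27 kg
The proton has the longer wavelength.

Using λ = h/(mv), since both particles have the same velocity, the wavelength depends only on mass.

For proton: λ₁ = h/(m₁v) = 7.40 × 10^-14 m
For deuteron: λ₂ = h/(m₂v) = 3.70 × 10^-14 m

Since λ ∝ 1/m at constant velocity, the lighter particle has the longer wavelength.

The proton has the longer de Broglie wavelength.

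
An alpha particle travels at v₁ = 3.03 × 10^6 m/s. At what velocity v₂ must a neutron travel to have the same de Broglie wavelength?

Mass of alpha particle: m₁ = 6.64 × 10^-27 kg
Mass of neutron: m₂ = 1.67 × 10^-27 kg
v₂ = 1.20 × 10^7 m/s

For equal de Broglie wavelengths: λ₁ = λ₂

h/(m₁v₁) = h/(m₂v₂)
m₁v₁ = m₂v₂
v₂ = v₁ · (m₁/m₂)

v₂ = 3.03 × 10^6 m/s × (6.64 × 10^-27 kg / 1.67 × 10^-27 kg)
v₂ = 1.20 × 10^7 m/s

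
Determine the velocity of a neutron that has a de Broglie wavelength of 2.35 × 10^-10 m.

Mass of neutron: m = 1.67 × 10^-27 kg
1.69 × 10^3 m/s

From the de Broglie relation λ = h/(mv), we solve for v:

v = h/(mλ)
v = (6.626 × 10^-34 J·s) / (1.67 × 10^-27 kg × 2.35 × 10^-10 m)
v = 1.69 × 10^3 m/s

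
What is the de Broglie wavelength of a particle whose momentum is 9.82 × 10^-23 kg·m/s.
6.75 × 10^-12 m

Using the de Broglie relation λ = h/p:

λ = h/p
λ = (6.626 × 10^-34 J·s) / (9.82 × 10^-23 kg·m/s)
λ = 6.75 × 10^-12 m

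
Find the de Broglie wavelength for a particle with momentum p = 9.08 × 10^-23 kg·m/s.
7.30 × 10^-12 m

Using the de Broglie relation λ = h/p:

λ = h/p
λ = (6.626 × 10^-34 J·s) / (9.08 × 10^-23 kg·m/s)
λ = 7.30 × 10^-12 m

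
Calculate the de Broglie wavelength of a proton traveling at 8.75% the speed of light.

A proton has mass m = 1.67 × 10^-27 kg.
1.51 × 10^-14 m

Using the de Broglie relation λ = h/(mv):

v = 8.75% × c = 2.623 × 10^7 m/s

λ = h/(mv)
λ = (6.626 × 10^-34 J·s) / (1.67 × 10^-27 kg × 2.623 × 10^7 m/s)
λ = 1.51 × 10^-14 m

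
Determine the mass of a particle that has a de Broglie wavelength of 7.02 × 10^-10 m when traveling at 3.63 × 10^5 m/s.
2.60 × 10^-30 kg

From the de Broglie relation λ = h/(mv), we solve for m:

m = h/(λv)
m = (6.626 × 10^-34 J·s) / (7.02 × 10^-10 m × 3.63 × 10^5 m/s)
m = 2.60 × 10^-30 kg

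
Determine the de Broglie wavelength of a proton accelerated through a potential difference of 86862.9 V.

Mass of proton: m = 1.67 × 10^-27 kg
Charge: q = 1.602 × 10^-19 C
9.72 × 10^-14 m

When a particle is accelerated through voltage V, it gains kinetic energy KE = qV.

The de Broglie wavelength is then λ = h/√(2mqV):

λ = h/√(2mqV)
λ = (6.626 × 10^-34 J·s) / √(2 × 1.67 × 10^-27 kg × 1.602 × 10^-19 C × 86862.9 V)
λ = 9.72 × 10^-14 m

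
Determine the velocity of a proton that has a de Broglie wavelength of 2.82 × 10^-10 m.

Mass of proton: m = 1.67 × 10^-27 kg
1.41 × 10^3 m/s

From the de Broglie relation λ = h/(mv), we solve for v:

v = h/(mλ)
v = (6.626 × 10^-34 J·s) / (1.67 × 10^-27 kg × 2.82 × 10^-10 m)
v = 1.41 × 10^3 m/s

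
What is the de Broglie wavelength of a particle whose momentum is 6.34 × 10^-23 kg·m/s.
1.05 × 10^-11 m

Using the de Broglie relation λ = h/p:

λ = h/p
λ = (6.626 × 10^-34 J·s) / (6.34 × 10^-23 kg·m/s)
λ = 1.05 × 10^-11 m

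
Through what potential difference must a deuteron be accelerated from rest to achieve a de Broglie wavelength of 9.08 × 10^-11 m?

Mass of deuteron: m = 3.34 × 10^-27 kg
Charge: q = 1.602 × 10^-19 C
4.98 × 10^-2 V

From λ = h/√(2mqV), we solve for V:

λ² = h²/(2mqV)
V = h²/(2mqλ²)
V = (6.626 × 10^-34 J·s)² / (2 × 3.34 × 10^-27 kg × 1.602 × 10^-19 C × (9.08 × 10^-11 m)²)
V = 4.98 × 10^-2 V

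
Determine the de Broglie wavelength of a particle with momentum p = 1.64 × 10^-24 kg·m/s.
4.04 × 10^-10 m

Using the de Broglie relation λ = h/p:

λ = h/p
λ = (6.626 × 10^-34 J·s) / (1.64 × 10^-24 kg·m/s)
λ = 4.04 × 10^-10 m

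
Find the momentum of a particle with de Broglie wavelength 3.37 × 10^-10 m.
1.97 × 10^-24 kg·m/s

From the de Broglie relation λ = h/p, we solve for p:

p = h/λ
p = (6.626 × 10^-34 J·s) / (3.37 × 10^-10 m)
p = 1.97 × 10^-24 kg·m/s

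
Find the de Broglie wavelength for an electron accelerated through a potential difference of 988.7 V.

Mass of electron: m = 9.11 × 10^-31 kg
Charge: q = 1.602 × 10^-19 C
3.90 × 10^-11 m

When a particle is accelerated through voltage V, it gains kinetic energy KE = qV.

The de Broglie wavelength is then λ = h/√(2mqV):

λ = h/√(2mqV)
λ = (6.626 × 10^-34 J·s) / √(2 × 9.11 × 10^-31 kg × 1.602 × 10^-19 C × 988.7 V)
λ = 3.90 × 10^-11 m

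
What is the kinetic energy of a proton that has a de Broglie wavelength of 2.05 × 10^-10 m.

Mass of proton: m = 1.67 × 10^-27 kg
3.13 × 10^-21 J (or 0.0195 eV)

From λ = h/√(2mKE), we solve for KE:

λ² = h²/(2mKE)
KE = h²/(2mλ²)
KE = (6.626 × 10^-34 J·s)² / (2 × 1.67 × 10^-27 kg × (2.05 × 10^-10 m)²)
KE = 3.13 × 10^-21 J
KE = 0.0195 eV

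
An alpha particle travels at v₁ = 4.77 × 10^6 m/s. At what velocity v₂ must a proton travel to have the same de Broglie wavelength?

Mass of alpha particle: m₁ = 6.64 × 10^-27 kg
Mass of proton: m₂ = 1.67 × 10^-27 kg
v₂ = 1.90 × 10^7 m/s

For equal de Broglie wavelengths: λ₁ = λ₂

h/(m₁v₁) = h/(m₂v₂)
m₁v₁ = m₂v₂
v₂ = v₁ · (m₁/m₂)

v₂ = 4.77 × 10^6 m/s × (6.64 × 10^-27 kg / 1.67 × 10^-27 kg)
v₂ = 1.90 × 10^7 m/s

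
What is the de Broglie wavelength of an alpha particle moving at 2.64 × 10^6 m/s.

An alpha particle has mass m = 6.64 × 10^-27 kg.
3.78 × 10^-14 m

Using the de Broglie relation λ = h/(mv):

λ = h/(mv)
λ = (6.626 × 10^-34 J·s) / (6.64 × 10^-27 kg × 2.64 × 10^6 m/s)
λ = 3.78 × 10^-14 m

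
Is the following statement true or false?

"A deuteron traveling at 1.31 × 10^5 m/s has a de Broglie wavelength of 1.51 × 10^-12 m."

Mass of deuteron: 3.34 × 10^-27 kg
True

The claim is correct.

Using λ = h/(mv):
λ = (6.626 × 10^-34 J·s) / (3.34 × 10^-27 kg × 1.31 × 10^5 m/s)
λ = 1.51 × 10^-12 m

This matches the claimed value.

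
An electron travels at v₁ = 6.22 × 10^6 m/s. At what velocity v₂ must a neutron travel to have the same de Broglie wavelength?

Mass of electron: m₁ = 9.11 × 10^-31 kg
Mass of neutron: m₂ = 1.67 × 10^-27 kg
v₂ = 3.39 × 10^3 m/s

For equal de Broglie wavelengths: λ₁ = λ₂

h/(m₁v₁) = h/(m₂v₂)
m₁v₁ = m₂v₂
v₂ = v₁ · (m₁/m₂)

v₂ = 6.22 × 10^6 m/s × (9.11 × 10^-31 kg / 1.67 × 10^-27 kg)
v₂ = 3.39 × 10^3 m/s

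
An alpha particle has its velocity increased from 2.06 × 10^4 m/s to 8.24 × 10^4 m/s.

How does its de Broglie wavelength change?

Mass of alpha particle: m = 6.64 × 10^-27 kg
The wavelength decreases by a factor of 4.

Using λ = h/(mv):

Initial wavelength: λ₁ = h/(mv₁) = 4.84 × 10^-12 m
Final wavelength: λ₂ = h/(mv₂) = 1.21 × 10^-12 m

Since λ ∝ 1/v, when velocity increases by a factor of 4, the wavelength decreases by a factor of 4.

λ₂/λ₁ = v₁/v₂ = 1/4

The wavelength decreases by a factor of 4.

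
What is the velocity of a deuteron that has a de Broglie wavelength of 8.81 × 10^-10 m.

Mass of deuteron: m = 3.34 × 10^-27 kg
2.25 × 10^2 m/s

From the de Broglie relation λ = h/(mv), we solve for v:

v = h/(mλ)
v = (6.626 × 10^-34 J·s) / (3.34 × 10^-27 kg × 8.81 × 10^-10 m)
v = 2.25 × 10^2 m/s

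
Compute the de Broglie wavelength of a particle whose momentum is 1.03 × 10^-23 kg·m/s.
6.43 × 10^-11 m

Using the de Broglie relation λ = h/p:

λ = h/p
λ = (6.626 × 10^-34 J·s) / (1.03 × 10^-23 kg·m/s)
λ = 6.43 × 10^-11 m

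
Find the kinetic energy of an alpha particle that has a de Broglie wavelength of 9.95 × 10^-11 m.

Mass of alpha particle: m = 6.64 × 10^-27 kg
3.34 × 10^-21 J (or 0.0208 eV)

From λ = h/√(2mKE), we solve for KE:

λ² = h²/(2mKE)
KE = h²/(2mλ²)
KE = (6.626 × 10^-34 J·s)² / (2 × 6.64 × 10^-27 kg × (9.95 × 10^-11 m)²)
KE = 3.34 × 10^-21 J
KE = 0.0208 eV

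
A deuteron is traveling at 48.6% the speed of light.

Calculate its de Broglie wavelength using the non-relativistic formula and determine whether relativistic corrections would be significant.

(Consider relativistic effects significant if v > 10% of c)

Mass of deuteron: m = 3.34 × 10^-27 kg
Yes, relativistic corrections are needed.

Using the non-relativistic de Broglie formula λ = h/(mv):

v = 48.6% × c = 1.457 × 10^8 m/s

λ = h/(mv)
λ = (6.626 × 10^-34 J·s) / (3.34 × 10^-27 kg × 1.457 × 10^8 m/s)
λ = 1.36 × 10^-15 m

Since v = 48.6% of c > 10% of c, relativistic corrections ARE significant and the actual wavelength would differ from this non-relativistic estimate.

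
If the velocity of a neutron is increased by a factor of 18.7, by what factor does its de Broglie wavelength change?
The wavelength decreases by a factor of 18.7.

From λ = h/(mv), the wavelength is inversely proportional to velocity:

λ ∝ 1/v

If v → 18.7v, then λ → λ/18.7

When velocity is increased by a factor of 18.7, the wavelength decreases by a factor of 18.7.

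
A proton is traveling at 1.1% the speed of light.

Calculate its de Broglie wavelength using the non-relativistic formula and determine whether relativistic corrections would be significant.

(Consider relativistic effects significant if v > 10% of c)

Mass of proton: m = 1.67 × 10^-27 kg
No, relativistic corrections are not needed.

Using the non-relativistic de Broglie formula λ = h/(mv):

v = 1.1% × c = 3.298 × 10^6 m/s

λ = h/(mv)
λ = (6.626 × 10^-34 J·s) / (1.67 × 10^-27 kg × 3.298 × 10^6 m/s)
λ = 1.20 × 10^-13 m

Since v = 1.1% of c < 10% of c, relativistic corrections are NOT significant and this non-relativistic result is a good approximation.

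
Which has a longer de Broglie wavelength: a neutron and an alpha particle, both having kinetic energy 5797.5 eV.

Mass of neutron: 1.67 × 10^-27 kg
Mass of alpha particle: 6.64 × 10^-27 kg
The neutron has the longer wavelength.

Using λ = h/√(2mKE):

For neutron: λ₁ = h/√(2m₁KE) = 3.76 × 10^-13 m
For alpha particle: λ₂ = h/√(2m₂KE) = 1.89 × 10^-13 m

Since λ ∝ 1/√m at constant kinetic energy, the lighter particle has the longer wavelength.

The neutron has the longer de Broglie wavelength.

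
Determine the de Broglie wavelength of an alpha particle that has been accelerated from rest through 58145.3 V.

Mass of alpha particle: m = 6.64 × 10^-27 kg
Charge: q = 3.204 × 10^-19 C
4.21 × 10^-14 m

When a particle is accelerated through voltage V, it gains kinetic energy KE = qV.

The de Broglie wavelength is then λ = h/√(2mqV):

λ = h/√(2mqV)
λ = (6.626 × 10^-34 J·s) / √(2 × 6.64 × 10^-27 kg × 3.204 × 10^-19 C × 58145.3 V)
λ = 4.21 × 10^-14 m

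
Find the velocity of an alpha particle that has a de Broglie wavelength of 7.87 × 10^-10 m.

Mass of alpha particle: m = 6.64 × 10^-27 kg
1.27 × 10^2 m/s

From the de Broglie relation λ = h/(mv), we solve for v:

v = h/(mλ)
v = (6.626 × 10^-34 J·s) / (6.64 × 10^-27 kg × 7.87 × 10^-10 m)
v = 1.27 × 10^2 m/s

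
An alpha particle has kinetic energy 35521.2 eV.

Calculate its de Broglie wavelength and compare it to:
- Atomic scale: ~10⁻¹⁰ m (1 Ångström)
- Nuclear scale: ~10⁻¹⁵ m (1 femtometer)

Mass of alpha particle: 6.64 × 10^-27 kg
λ = 7.62 × 10^-14 m, which is between nuclear and atomic scales.

Using λ = h/√(2mKE):

KE = 35521.2 eV = 5.691 × 10^-15 J

λ = h/√(2mKE)
λ = (6.626 × 10^-34 J·s) / √(2 × 6.64 × 10^-27 kg × 5.691 × 10^-15 J)
λ = 7.62 × 10^-14 m

Comparison:
- Atomic scale (10⁻¹⁰ m): λ is 0.00076× this size
- Nuclear scale (10⁻¹⁵ m): λ is 76× this size

The wavelength is between nuclear and atomic scales.

This wavelength is appropriate for probing atomic structure but too large for nuclear physics experiments.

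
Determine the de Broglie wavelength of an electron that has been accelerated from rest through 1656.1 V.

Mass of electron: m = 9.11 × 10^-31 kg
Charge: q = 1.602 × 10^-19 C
3.01 × 10^-11 m

When a particle is accelerated through voltage V, it gains kinetic energy KE = qV.

The de Broglie wavelength is then λ = h/√(2mqV):

λ = h/√(2mqV)
λ = (6.626 × 10^-34 J·s) / √(2 × 9.11 × 10^-31 kg × 1.602 × 10^-19 C × 1656.1 V)
λ = 3.01 × 10^-11 m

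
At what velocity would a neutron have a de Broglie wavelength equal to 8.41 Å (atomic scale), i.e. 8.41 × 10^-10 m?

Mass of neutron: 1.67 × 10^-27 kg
4.72 × 10^2 m/s

From λ = h/(mv), solve for v:

v = h/(mλ)
v = (6.626 × 10^-34 J·s) / (1.67 × 10^-27 kg × 8.41 × 10^-10 m)
v = 4.72 × 10^2 m/s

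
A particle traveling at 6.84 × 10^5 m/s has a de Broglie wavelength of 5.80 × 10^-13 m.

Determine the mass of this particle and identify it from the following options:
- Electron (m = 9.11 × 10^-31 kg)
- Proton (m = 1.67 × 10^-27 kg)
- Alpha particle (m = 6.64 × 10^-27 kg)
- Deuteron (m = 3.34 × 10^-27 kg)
The particle is a proton.

From λ = h/(mv), solve for mass:

m = h/(λv)
m = (6.626 × 10^-34 J·s) / (5.80 × 10^-13 m × 6.84 × 10^5 m/s)
m = 1.67 × 10^-27 kg

Comparing with the listed masses, this is closest to a proton.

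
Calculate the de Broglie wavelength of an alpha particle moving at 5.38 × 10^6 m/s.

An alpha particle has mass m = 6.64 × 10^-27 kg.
1.85 × 10^-14 m

Using the de Broglie relation λ = h/(mv):

λ = h/(mv)
λ = (6.626 × 10^-34 J·s) / (6.64 × 10^-27 kg × 5.38 × 10^6 m/s)
λ = 1.85 × 10^-14 m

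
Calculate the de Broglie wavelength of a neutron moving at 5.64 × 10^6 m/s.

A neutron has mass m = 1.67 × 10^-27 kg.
7.03 × 10^-14 m

Using the de Broglie relation λ = h/(mv):

λ = h/(mv)
λ = (6.626 × 10^-34 J·s) / (1.67 × 10^-27 kg × 5.64 × 10^6 m/s)
λ = 7.03 × 10^-14 m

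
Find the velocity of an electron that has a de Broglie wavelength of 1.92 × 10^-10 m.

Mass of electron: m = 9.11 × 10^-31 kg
3.79 × 10^6 m/s

From the de Broglie relation λ = h/(mv), we solve for v:

v = h/(mλ)
v = (6.626 × 10^-34 J·s) / (9.11 × 10^-31 kg × 1.92 × 10^-10 m)
v = 3.79 × 10^6 m/s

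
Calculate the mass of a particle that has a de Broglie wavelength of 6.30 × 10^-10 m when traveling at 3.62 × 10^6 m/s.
2.91 × 10^-31 kg

From the de Broglie relation λ = h/(mv), we solve for m:

m = h/(λv)
m = (6.626 × 10^-34 J·s) / (6.30 × 10^-10 m × 3.62 × 10^6 m/s)
m = 2.91 × 10^-31 kg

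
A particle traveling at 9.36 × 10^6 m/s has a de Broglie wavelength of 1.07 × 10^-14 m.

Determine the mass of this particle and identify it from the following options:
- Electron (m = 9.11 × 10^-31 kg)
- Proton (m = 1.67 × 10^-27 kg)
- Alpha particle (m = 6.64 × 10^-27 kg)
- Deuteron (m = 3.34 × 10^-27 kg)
The particle is an alpha particle.

From λ = h/(mv), solve for mass:

m = h/(λv)
m = (6.626 × 10^-34 J·s) / (1.07 × 10^-14 m × 9.36 × 10^6 m/s)
m = 6.62 × 10^-27 kg

Comparing with the listed masses, this is closest to an alpha particle.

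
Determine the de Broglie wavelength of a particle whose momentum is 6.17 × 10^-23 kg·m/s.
1.07 × 10^-11 m

Using the de Broglie relation λ = h/p:

λ = h/p
λ = (6.626 × 10^-34 J·s) / (6.17 × 10^-23 kg·m/s)
λ = 1.07 × 10^-11 m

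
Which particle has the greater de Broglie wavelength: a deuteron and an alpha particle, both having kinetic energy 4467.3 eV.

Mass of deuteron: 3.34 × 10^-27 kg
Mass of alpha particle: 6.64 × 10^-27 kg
The deuteron has the longer wavelength.

Using λ = h/√(2mKE):

For deuteron: λ₁ = h/√(2m₁KE) = 3.03 × 10^-13 m
For alpha particle: λ₂ = h/√(2m₂KE) = 2.15 × 10^-13 m

Since λ ∝ 1/√m at constant kinetic energy, the lighter particle has the longer wavelength.

The deuteron has the longer de Broglie wavelength.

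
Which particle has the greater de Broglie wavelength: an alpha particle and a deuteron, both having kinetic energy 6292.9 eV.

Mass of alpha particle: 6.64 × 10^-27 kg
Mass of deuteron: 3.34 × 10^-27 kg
The deuteron has the longer wavelength.

Using λ = h/√(2mKE):

For alpha particle: λ₁ = h/√(2m₁KE) = 1.81 × 10^-13 m
For deuteron: λ₂ = h/√(2m₂KE) = 2.55 × 10^-13 m

Since λ ∝ 1/√m at constant kinetic energy, the lighter particle has the longer wavelength.

The deuteron has the longer de Broglie wavelength.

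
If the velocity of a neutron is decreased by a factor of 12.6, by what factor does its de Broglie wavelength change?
The wavelength increases by a factor of 12.6.

From λ = h/(mv), the wavelength is inversely proportional to velocity:

λ ∝ 1/v

If v → v/12.6, then λ → 12.6λ

When velocity is decreased by a factor of 12.6, the wavelength increases by a factor of 12.6.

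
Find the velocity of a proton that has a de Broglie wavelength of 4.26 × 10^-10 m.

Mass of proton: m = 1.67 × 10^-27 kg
9.31 × 10^2 m/s

From the de Broglie relation λ = h/(mv), we solve for v:

v = h/(mλ)
v = (6.626 × 10^-34 J·s) / (1.67 × 10^-27 kg × 4.26 × 10^-10 m)
v = 9.31 × 10^2 m/s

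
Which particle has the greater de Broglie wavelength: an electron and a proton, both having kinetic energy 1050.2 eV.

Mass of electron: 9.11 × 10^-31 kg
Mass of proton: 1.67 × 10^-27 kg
The electron has the longer wavelength.

Using λ = h/√(2mKE):

For electron: λ₁ = h/√(2m₁KE) = 3.78 × 10^-11 m
For proton: λ₂ = h/√(2m₂KE) = 8.84 × 10^-13 m

Since λ ∝ 1/√m at constant kinetic energy, the lighter particle has the longer wavelength.

The electron has the longer de Broglie wavelength.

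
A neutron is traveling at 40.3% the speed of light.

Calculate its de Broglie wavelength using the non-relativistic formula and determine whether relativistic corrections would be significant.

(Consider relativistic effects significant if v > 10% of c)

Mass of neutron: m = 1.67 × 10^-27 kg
Yes, relativistic corrections are needed.

Using the non-relativistic de Broglie formula λ = h/(mv):

v = 40.3% × c = 1.208 × 10^8 m/s

λ = h/(mv)
λ = (6.626 × 10^-34 J·s) / (1.67 × 10^-27 kg × 1.208 × 10^8 m/s)
λ = 3.28 × 10^-15 m

Since v = 40.3% of c > 10% of c, relativistic corrections ARE significant and the actual wavelength would differ from this non-relativistic estimate.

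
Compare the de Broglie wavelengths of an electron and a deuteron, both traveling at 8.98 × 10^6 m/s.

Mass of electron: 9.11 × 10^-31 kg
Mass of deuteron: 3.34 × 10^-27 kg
The electron has the longer wavelength.

Using λ = h/(mv), since both particles have the same velocity, the wavelength depends only on mass.

For electron: λ₁ = h/(m₁v) = 8.10 × 10^-11 m
For deuteron: λ₂ = h/(m₂v) = 2.21 × 10^-14 m

Since λ ∝ 1/m at constant velocity, the lighter particle has the longer wavelength.

The electron has the longer de Broglie wavelength.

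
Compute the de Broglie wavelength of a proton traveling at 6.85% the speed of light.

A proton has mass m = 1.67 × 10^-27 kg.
1.93 × 10^-14 m

Using the de Broglie relation λ = h/(mv):

v = 6.85% × c = 2.054 × 10^7 m/s

λ = h/(mv)
λ = (6.626 × 10^-34 J·s) / (1.67 × 10^-27 kg × 2.054 × 10^7 m/s)
λ = 1.93 × 10^-14 m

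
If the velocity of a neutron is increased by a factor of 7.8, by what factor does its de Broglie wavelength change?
The wavelength decreases by a factor of 7.8.

From λ = h/(mv), the wavelength is inversely proportional to velocity:

λ ∝ 1/v

If v → 7.8v, then λ → λ/7.8

When velocity is increased by a factor of 7.8, the wavelength decreases by a factor of 7.8.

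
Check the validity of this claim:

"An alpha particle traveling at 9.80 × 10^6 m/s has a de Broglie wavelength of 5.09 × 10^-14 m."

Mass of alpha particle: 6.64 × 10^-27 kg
False

The claim is incorrect.

Using λ = h/(mv):
λ = (6.626 × 10^-34 J·s) / (6.64 × 10^-27 kg × 9.80 × 10^6 m/s)
λ = 1.02 × 10^-14 m

The actual wavelength differs from the claimed 5.09 × 10^-14 m.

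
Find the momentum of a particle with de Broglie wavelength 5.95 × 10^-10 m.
1.11 × 10^-24 kg·m/s

From the de Broglie relation λ = h/p, we solve for p:

p = h/λ
p = (6.626 × 10^-34 J·s) / (5.95 × 10^-10 m)
p = 1.11 × 10^-24 kg·m/s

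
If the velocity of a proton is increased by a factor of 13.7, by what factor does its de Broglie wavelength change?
The wavelength decreases by a factor of 13.7.

From λ = h/(mv), the wavelength is inversely proportional to velocity:

λ ∝ 1/v

If v → 13.7v, then λ → λ/13.7

When velocity is increased by a factor of 13.7, the wavelength decreases by a factor of 13.7.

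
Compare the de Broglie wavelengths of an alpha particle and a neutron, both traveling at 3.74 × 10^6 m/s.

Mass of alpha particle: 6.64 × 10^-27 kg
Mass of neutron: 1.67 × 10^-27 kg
The neutron has the longer wavelength.

Using λ = h/(mv), since both particles have the same velocity, the wavelength depends only on mass.

For alpha particle: λ₁ = h/(m₁v) = 2.67 × 10^-14 m
For neutron: λ₂ = h/(m₂v) = 1.06 × 10^-13 m

Since λ ∝ 1/m at constant velocity, the lighter particle has the longer wavelength.

The neutron has the longer de Broglie wavelength.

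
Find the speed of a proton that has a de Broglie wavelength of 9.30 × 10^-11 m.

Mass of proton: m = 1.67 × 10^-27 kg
4.27 × 10^3 m/s

From the de Broglie relation λ = h/(mv), we solve for v:

v = h/(mλ)
v = (6.626 × 10^-34 J·s) / (1.67 × 10^-27 kg × 9.30 × 10^-11 m)
v = 4.27 × 10^3 m/s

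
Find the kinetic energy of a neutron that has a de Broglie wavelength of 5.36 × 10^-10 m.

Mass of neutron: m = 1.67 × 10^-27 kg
4.58 × 10^-22 J (or 2.86 × 10^-3 eV)

From λ = h/√(2mKE), we solve for KE:

λ² = h²/(2mKE)
KE = h²/(2mλ²)
KE = (6.626 × 10^-34 J·s)² / (2 × 1.67 × 10^-27 kg × (5.36 × 10^-10 m)²)
KE = 4.58 × 10^-22 J
KE = 2.86 × 10^-3 eV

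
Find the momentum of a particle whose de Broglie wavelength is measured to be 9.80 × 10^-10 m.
6.76 × 10^-25 kg·m/s

From the de Broglie relation λ = h/p, we solve for p:

p = h/λ
p = (6.626 × 10^-34 J·s) / (9.80 × 10^-10 m)
p = 6.76 × 10^-25 kg·m/s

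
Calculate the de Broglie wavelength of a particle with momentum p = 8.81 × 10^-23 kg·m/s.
7.52 × 10^-12 m

Using the de Broglie relation λ = h/p:

λ = h/p
λ = (6.626 × 10^-34 J·s) / (8.81 × 10^-23 kg·m/s)
λ = 7.52 × 10^-12 m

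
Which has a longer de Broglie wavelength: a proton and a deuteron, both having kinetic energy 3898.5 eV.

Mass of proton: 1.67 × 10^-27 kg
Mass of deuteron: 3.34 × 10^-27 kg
The proton has the longer wavelength.

Using λ = h/√(2mKE):

For proton: λ₁ = h/√(2m₁KE) = 4.59 × 10^-13 m
For deuteron: λ₂ = h/√(2m₂KE) = 3.24 × 10^-13 m

Since λ ∝ 1/√m at constant kinetic energy, the lighter particle has the longer wavelength.

The proton has the longer de Broglie wavelength.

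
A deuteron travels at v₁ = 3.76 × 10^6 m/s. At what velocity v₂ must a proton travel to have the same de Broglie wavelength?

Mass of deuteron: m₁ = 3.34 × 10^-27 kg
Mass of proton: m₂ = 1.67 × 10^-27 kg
v₂ = 7.52 × 10^6 m/s

For equal de Broglie wavelengths: λ₁ = λ₂

h/(m₁v₁) = h/(m₂v₂)
m₁v₁ = m₂v₂
v₂ = v₁ · (m₁/m₂)

v₂ = 3.76 × 10^6 m/s × (3.34 × 10^-27 kg / 1.67 × 10^-27 kg)
v₂ = 7.52 × 10^6 m/s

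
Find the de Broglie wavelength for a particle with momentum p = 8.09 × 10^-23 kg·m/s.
8.19 × 10^-12 m

Using the de Broglie relation λ = h/p:

λ = h/p
λ = (6.626 × 10^-34 J·s) / (8.09 × 10^-23 kg·m/s)
λ = 8.19 × 10^-12 m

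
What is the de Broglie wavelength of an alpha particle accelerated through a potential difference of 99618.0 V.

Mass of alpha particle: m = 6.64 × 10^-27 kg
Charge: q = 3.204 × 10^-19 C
3.22 × 10^-14 m

When a particle is accelerated through voltage V, it gains kinetic energy KE = qV.

The de Broglie wavelength is then λ = h/√(2mqV):

λ = h/√(2mqV)
λ = (6.626 × 10^-34 J·s) / √(2 × 6.64 × 10^-27 kg × 3.204 × 10^-19 C × 99618.0 V)
λ = 3.22 × 10^-14 m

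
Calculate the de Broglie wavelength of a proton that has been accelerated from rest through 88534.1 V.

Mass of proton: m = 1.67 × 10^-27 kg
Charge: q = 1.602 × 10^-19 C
9.63 × 10^-14 m

When a particle is accelerated through voltage V, it gains kinetic energy KE = qV.

The de Broglie wavelength is then λ = h/√(2mqV):

λ = h/√(2mqV)
λ = (6.626 × 10^-34 J·s) / √(2 × 1.67 × 10^-27 kg × 1.602 × 10^-19 C × 88534.1 V)
λ = 9.63 × 10^-14 m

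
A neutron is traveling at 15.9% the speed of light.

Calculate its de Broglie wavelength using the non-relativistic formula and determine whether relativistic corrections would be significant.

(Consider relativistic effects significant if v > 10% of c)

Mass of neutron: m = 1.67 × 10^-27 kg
Yes, relativistic corrections are needed.

Using the non-relativistic de Broglie formula λ = h/(mv):

v = 15.9% × c = 4.767 × 10^7 m/s

λ = h/(mv)
λ = (6.626 × 10^-34 J·s) / (1.67 × 10^-27 kg × 4.767 × 10^7 m/s)
λ = 8.32 × 10^-15 m

Since v = 15.9% of c > 10% of c, relativistic corrections ARE significant and the actual wavelength would differ from this non-relativistic estimate.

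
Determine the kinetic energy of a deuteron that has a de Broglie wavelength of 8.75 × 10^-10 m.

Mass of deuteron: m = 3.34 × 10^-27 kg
8.58 × 10^-23 J (or 5.36 × 10^-4 eV)

From λ = h/√(2mKE), we solve for KE:

λ² = h²/(2mKE)
KE = h²/(2mλ²)
KE = (6.626 × 10^-34 J·s)² / (2 × 3.34 × 10^-27 kg × (8.75 × 10^-10 m)²)
KE = 8.58 × 10^-23 J
KE = 5.36 × 10^-4 eV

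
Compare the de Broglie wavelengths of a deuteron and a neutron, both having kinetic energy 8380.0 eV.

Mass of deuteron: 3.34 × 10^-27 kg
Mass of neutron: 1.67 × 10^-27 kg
The neutron has the longer wavelength.

Using λ = h/√(2mKE):

For deuteron: λ₁ = h/√(2m₁KE) = 2.21 × 10^-13 m
For neutron: λ₂ = h/√(2m₂KE) = 3.13 × 10^-13 m

Since λ ∝ 1/√m at constant kinetic energy, the lighter particle has the longer wavelength.

The neutron has the longer de Broglie wavelength.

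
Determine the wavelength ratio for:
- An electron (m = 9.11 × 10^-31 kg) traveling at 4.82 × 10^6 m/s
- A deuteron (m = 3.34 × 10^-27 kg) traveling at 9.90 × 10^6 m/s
λ₁/λ₂ = 7.53 × 10^3

Using λ = h/(mv):

λ₁ = h/(m₁v₁) = 1.51 × 10^-10 m
λ₂ = h/(m₂v₂) = 2.00 × 10^-14 m

Ratio λ₁/λ₂ = (m₂v₂)/(m₁v₁)
         = (3.34 × 10^-27 kg × 9.90 × 10^6 m/s) / (9.11 × 10^-31 kg × 4.82 × 10^6 m/s)
         = 7.53 × 10^3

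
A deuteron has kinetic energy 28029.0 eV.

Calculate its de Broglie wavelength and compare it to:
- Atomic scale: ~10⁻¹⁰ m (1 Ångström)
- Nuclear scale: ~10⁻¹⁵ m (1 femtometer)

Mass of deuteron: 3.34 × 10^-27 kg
λ = 1.21 × 10^-13 m, which is between nuclear and atomic scales.

Using λ = h/√(2mKE):

KE = 28029.0 eV = 4.491 × 10^-15 J

λ = h/√(2mKE)
λ = (6.626 × 10^-34 J·s) / √(2 × 3.34 × 10^-27 kg × 4.491 × 10^-15 J)
λ = 1.21 × 10^-13 m

Comparison:
- Atomic scale (10⁻¹⁰ m): λ is 0.0012× this size
- Nuclear scale (10⁻¹⁵ m): λ is 1.2e+02× this size

The wavelength is between nuclear and atomic scales.

This wavelength is appropriate for probing atomic structure but too large for nuclear physics experiments.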